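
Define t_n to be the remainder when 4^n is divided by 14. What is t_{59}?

We have t_1 = 4, t_2 = 2, t_3 = 8, t_4 = 4.
The sequence repeats with period 3.
(59 - 1) mod 3 = 1, so t_{59} = t_2 = 2.

2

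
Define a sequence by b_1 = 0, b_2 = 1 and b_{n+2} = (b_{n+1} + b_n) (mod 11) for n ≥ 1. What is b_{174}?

Listing terms: b_1 = 0,  b_2 = 1,  b_3 = 1,  b_4 = 2,  b_5 = 3,  b_6 = 5,  b_7 = 8,  b_8 = 2,  b_9 = 10,  b_{10} = 1,  b_{11} = 0,  b_{12} = 1.
Since (b_{11}, b_{12}) = (b_1, b_2) = (0, 1) (two consecutive terms determine the rest), the sequence is periodic with period 10.
(174 - 1) mod 10 = 3, so b_{174} = b_4 = 2.

2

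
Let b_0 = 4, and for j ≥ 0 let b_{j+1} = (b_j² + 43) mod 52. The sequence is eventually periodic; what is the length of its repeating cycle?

b_0 = 4; b_1 = 7; b_2 = 40; b_3 = 31; b_4 = 16; b_5 = 39; b_6 = 4.
The sequence repeats with period 6.

6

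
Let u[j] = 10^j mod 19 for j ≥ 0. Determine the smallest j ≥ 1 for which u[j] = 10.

Listing terms: u[0] = 1,  u[1] = 10,  u[2] = 5,  u[3] = 12,  u[4] = 6,  u[5] = 3,  u[6] = 11,  u[7] = 15,  u[8] = 17,  u[9] = 18,  u[10] = 9,  u[11] = 14,  u[12] = 7,  u[13] = 13,  u[14] = 16,  u[15] = 8,  u[16] = 4,  u[17] = 2,  u[18] = 1.
The sequence repeats with period 18.
The value 10 first appears (with j ≥ 1) at u[1].

1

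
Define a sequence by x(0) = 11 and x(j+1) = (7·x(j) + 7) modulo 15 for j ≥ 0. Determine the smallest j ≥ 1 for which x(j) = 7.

11

We have x(0) = 11; x(1) = 9; x(2) = 10; x(3) = 2; x(4) = 6; x(5) = 4; x(6) = 5; x(7) = 12; x(8) = 1; x(9) = 14; x(10) = 0; x(11) = 7; x(12) = 11.
Since x(12) = x(0) = 11, the sequence is periodic with period 12.
The value 7 first appears (with j ≥ 1) at x(11).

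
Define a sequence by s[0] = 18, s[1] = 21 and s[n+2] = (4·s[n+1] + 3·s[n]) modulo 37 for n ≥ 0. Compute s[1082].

s[0] = 18,  s[1] = 21,  s[2] = 27,  s[3] = 23,  s[4] = 25,  s[5] = 21,  s[6] = 11,  s[7] = 33,  s[8] = 17,  s[9] = 19,  s[10] = 16,  s[11] = 10,  s[12] = 14,  s[13] = 12,  s[14] = 16,  s[15] = 26,  s[16] = 4,  s[17] = 20,  s[18] = 18,  s[19] = 21.
The sequence repeats with period 18.
So s[1082] = s[0 + ((1082-0) mod 18)] = s[2] = 27.

27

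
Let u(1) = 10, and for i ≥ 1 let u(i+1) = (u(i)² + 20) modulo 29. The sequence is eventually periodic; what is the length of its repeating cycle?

We have u(1) = 10,  u(2) = 4,  u(3) = 7,  u(4) = 11,  u(5) = 25,  u(6) = 7.
Since u(6) = u(3) = 7, the sequence is eventually periodic: after a pre-period of length 2 it cycles with period 3.

3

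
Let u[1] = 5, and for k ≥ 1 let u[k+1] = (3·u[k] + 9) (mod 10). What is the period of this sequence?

u[1] = 5; u[2] = 4; u[3] = 1; u[4] = 2; u[5] = 5.
The sequence repeats with period 4.

4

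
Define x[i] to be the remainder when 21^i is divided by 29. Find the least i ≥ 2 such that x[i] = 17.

21

We have x[1] = 21,  x[2] = 6,  x[3] = 10,  x[4] = 7,  x[5] = 2,  x[6] = 13,  x[7] = 12,  x[8] = 20,  x[9] = 14,  x[10] = 4,  x[11] = 26,  x[12] = 24,  x[13] = 11,  x[14] = 28,  x[15] = 8,  x[16] = 23,  x[17] = 19,  x[18] = 22,  x[19] = 27,  x[20] = 16,  x[21] = 17,  x[22] = 9,  x[23] = 15,  x[24] = 25,  x[25] = 3,  x[26] = 5,  x[27] = 18,  x[28] = 1,  x[29] = 21.
Since x[29] = x[1] = 21, the sequence is periodic with period 28.
The value 17 first appears (with i ≥ 2) at x[21].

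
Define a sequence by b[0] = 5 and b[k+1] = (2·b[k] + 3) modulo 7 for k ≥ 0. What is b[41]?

1

Listing terms: b[0] = 5,  b[1] = 6,  b[2] = 1,  b[3] = 5.
The sequence repeats with period 3.
So b[41] = b[0 + ((41-0) mod 3)] = b[2] = 1.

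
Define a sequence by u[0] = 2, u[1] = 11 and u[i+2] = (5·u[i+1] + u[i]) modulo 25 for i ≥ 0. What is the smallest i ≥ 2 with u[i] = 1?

9

u[0] = 2; u[1] = 11; u[2] = 7; u[3] = 21; u[4] = 12; u[5] = 6; u[6] = 17; u[7] = 16; u[8] = 22; u[9] = 1; u[10] = 2; u[11] = 11.
The sequence repeats with period 10.
The value 1 first appears (with i ≥ 2) at u[9].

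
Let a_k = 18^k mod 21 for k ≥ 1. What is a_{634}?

Listing terms: a_1 = 18, a_2 = 9, a_3 = 15, a_4 = 18.
The sequence repeats with period 3.
So a_{634} = a_{1 + ((634-1) mod 3)} = a_1 = 18.

18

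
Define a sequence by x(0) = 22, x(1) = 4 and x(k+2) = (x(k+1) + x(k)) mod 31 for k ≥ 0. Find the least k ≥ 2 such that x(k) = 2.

20

x(0) = 22, x(1) = 4, x(2) = 26, x(3) = 30, x(4) = 25, x(5) = 24, x(6) = 18, x(7) = 11, x(8) = 29, x(9) = 9, x(10) = 7, x(11) = 16, x(12) = 23, x(13) = 8, x(14) = 0, x(15) = 8, x(16) = 8, x(17) = 16, x(18) = 24, x(19) = 9, x(20) = 2, x(21) = 11, x(22) = 13, x(23) = 24, x(24) = 6, x(25) = 30, x(26) = 5, x(27) = 4, x(28) = 9, x(29) = 13, x(30) = 22, x(31) = 4.
The sequence repeats with period 30.
The value 2 first appears (with k ≥ 2) at x(20).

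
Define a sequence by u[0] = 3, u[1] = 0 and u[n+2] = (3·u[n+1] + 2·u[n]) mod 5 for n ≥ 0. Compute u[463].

Computing terms: u[0] = 3; u[1] = 0; u[2] = 1; u[3] = 3; u[4] = 1; u[5] = 4; u[6] = 4; u[7] = 0; u[8] = 3; u[9] = 4; u[10] = 3; u[11] = 2; u[12] = 2; u[13] = 0; u[14] = 4; u[15] = 2; u[16] = 4; u[17] = 1; u[18] = 1; u[19] = 0; u[20] = 2; u[21] = 1; u[22] = 2; u[23] = 3; u[24] = 3; u[25] = 0.
Since (u[24], u[25]) = (u[0], u[1]) = (3, 0) (two consecutive terms determine the rest), the sequence is periodic with period 24.
So u[463] = u[0 + ((463-0) mod 24)] = u[7] = 0.

0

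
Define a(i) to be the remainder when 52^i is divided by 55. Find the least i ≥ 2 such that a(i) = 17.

13

Listing terms: a(1) = 52,  a(2) = 9,  a(3) = 28,  a(4) = 26,  a(5) = 32,  a(6) = 14,  a(7) = 13,  a(8) = 16,  a(9) = 7,  a(10) = 34,  a(11) = 8,  a(12) = 31,  a(13) = 17,  a(14) = 4,  a(15) = 43,  a(16) = 36,  a(17) = 2,  a(18) = 49,  a(19) = 18,  a(20) = 1,  a(21) = 52.
Since a(21) = a(1) = 52, the sequence is periodic with period 20.
The value 17 first appears (with i ≥ 2) at a(13).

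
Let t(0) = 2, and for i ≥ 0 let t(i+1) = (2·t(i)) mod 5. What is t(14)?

3

Computing terms: t(0) = 2,  t(1) = 4,  t(2) = 3,  t(3) = 1,  t(4) = 2.
The sequence repeats with period 4.
(14 - 0) mod 4 = 2, so t(14) = t(2) = 3.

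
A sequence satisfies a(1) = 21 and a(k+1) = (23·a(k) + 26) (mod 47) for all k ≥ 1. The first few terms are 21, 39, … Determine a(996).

42

a(1) = 21; a(2) = 39; a(3) = 30; a(4) = 11; a(5) = 44; a(6) = 4; a(7) = 24; a(8) = 14; a(9) = 19; a(10) = 40; a(11) = 6; a(12) = 23; a(13) = 38; a(14) = 7; a(15) = 46; a(16) = 3; a(17) = 1; a(18) = 2; a(19) = 25; a(20) = 37; a(21) = 31; a(22) = 34; a(23) = 9; a(24) = 45; a(25) = 27; a(26) = 36; a(27) = 8; a(28) = 22; a(29) = 15; a(30) = 42; a(31) = 5; a(32) = 0; a(33) = 26; a(34) = 13; a(35) = 43; a(36) = 28; a(37) = 12; a(38) = 20; a(39) = 16; a(40) = 18; a(41) = 17; a(42) = 41; a(43) = 29; a(44) = 35; a(45) = 32; a(46) = 10; a(47) = 21.
Since a(47) = a(1) = 21, the sequence is periodic with period 46.
So a(996) = a(1 + ((996-1) mod 46)) = a(30) = 42.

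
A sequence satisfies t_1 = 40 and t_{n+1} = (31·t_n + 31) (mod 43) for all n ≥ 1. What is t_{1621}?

Listing terms: t_1 = 40, t_2 = 24, t_3 = 1, t_4 = 19, t_5 = 18, t_6 = 30, t_7 = 15, t_8 = 23, t_9 = 13, t_{10} = 4, t_{11} = 26, t_{12} = 20, t_{13} = 6, t_{14} = 2, t_{15} = 7, t_{16} = 33, t_{17} = 22, t_{18} = 25, t_{19} = 32, t_{20} = 34, t_{21} = 10, t_{22} = 40.
The sequence repeats with period 21.
(1621 - 1) mod 21 = 3, so t_{1621} = t_4 = 19.

19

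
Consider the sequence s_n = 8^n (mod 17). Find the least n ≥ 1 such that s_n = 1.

Listing terms: s_0 = 1; s_1 = 8; s_2 = 13; s_3 = 2; s_4 = 16; s_5 = 9; s_6 = 4; s_7 = 15; s_8 = 1.
Since s_8 = s_0 = 1, the sequence is periodic with period 8.
The value 1 next appears (with n ≥ 1) at s_8.

8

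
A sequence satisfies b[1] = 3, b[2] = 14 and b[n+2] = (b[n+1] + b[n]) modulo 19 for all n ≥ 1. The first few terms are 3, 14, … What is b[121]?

3

Computing terms: b[1] = 3,  b[2] = 14,  b[3] = 17,  b[4] = 12,  b[5] = 10,  b[6] = 3,  b[7] = 13,  b[8] = 16,  b[9] = 10,  b[10] = 7,  b[11] = 17,  b[12] = 5,  b[13] = 3,  b[14] = 8,  b[15] = 11,  b[16] = 0,  b[17] = 11,  b[18] = 11,  b[19] = 3,  b[20] = 14.
Since (b[19], b[20]) = (b[1], b[2]) = (3, 14) (two consecutive terms determine the rest), the sequence is periodic with period 18.
So b[121] = b[1 + ((121-1) mod 18)] = b[13] = 3.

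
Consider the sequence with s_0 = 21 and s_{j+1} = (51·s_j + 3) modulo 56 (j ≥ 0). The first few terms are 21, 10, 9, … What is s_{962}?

Computing terms: s_0 = 21; s_1 = 10; s_2 = 9; s_3 = 14; s_4 = 45; s_5 = 2; s_6 = 49; s_7 = 38; s_8 = 37; s_9 = 42; s_{10} = 17; s_{11} = 30; s_{12} = 21.
The sequence repeats with period 12.
(962 - 0) mod 12 = 2, so s_{962} = s_2 = 9.

9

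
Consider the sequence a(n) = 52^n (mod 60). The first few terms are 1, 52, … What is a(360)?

16

Computing terms: a(0) = 1; a(1) = 52; a(2) = 4; a(3) = 28; a(4) = 16; a(5) = 52.
Since a(5) = a(1) = 52, the sequence is eventually periodic: after a pre-period of length 1 it cycles with period 4.
For n ≥ 1, a(n) depends only on (n - 1) mod 4. (360 - 1) mod 4 = 3, so a(360) = a(4) = 16.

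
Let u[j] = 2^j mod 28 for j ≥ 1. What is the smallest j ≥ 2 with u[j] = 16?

We have u[1] = 2,  u[2] = 4,  u[3] = 8,  u[4] = 16,  u[5] = 4.
Since u[5] = u[2] = 4, the sequence is eventually periodic: after a pre-period of length 1 it cycles with period 3.
The value 16 first appears (with j ≥ 2) at u[4].

4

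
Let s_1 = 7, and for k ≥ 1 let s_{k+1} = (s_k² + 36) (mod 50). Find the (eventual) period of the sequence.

3

Computing terms: s_1 = 7; s_2 = 35; s_3 = 11; s_4 = 7.
The sequence repeats with period 3.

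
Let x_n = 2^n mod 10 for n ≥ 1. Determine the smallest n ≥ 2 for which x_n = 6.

4

Listing terms: x_1 = 2, x_2 = 4, x_3 = 8, x_4 = 6, x_5 = 2.
Since x_5 = x_1 = 2, the sequence is periodic with period 4.
The value 6 first appears (with n ≥ 2) at x_4.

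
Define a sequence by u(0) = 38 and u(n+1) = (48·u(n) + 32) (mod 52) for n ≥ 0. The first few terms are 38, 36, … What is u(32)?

u(0) = 38; u(1) = 36; u(2) = 44; u(3) = 12; u(4) = 36.
Since u(4) = u(1) = 36, the sequence is eventually periodic: after a pre-period of length 1 it cycles with period 3.
For n ≥ 1, u(n) depends only on (n - 1) mod 3. (32 - 1) mod 3 = 1, so u(32) = u(2) = 44.

44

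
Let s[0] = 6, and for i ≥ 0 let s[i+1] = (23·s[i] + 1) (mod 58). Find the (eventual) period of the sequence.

14

We have s[0] = 6,  s[1] = 23,  s[2] = 8,  s[3] = 11,  s[4] = 22,  s[5] = 43,  s[6] = 4,  s[7] = 35,  s[8] = 52,  s[9] = 37,  s[10] = 40,  s[11] = 51,  s[12] = 14,  s[13] = 33,  s[14] = 6.
Since s[14] = s[0] = 6, the sequence is periodic with period 14.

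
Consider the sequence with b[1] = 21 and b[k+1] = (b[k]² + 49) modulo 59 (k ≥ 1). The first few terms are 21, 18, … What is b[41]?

36

Listing terms: b[1] = 21, b[2] = 18, b[3] = 19, b[4] = 56, b[5] = 58, b[6] = 50, b[7] = 12, b[8] = 16, b[9] = 10, b[10] = 31, b[11] = 7, b[12] = 39, b[13] = 36, b[14] = 47, b[15] = 16.
Since b[15] = b[8] = 16, the sequence is eventually periodic: after a pre-period of length 7 it cycles with period 7.
For k ≥ 8, b[k] depends only on (k - 8) mod 7. (41 - 8) mod 7 = 5, so b[41] = b[13] = 36.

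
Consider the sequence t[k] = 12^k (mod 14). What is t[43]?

12

Listing terms: t[0] = 1; t[1] = 12; t[2] = 4; t[3] = 6; t[4] = 2; t[5] = 10; t[6] = 8; t[7] = 12.
Since t[7] = t[1] = 12, the sequence is eventually periodic: after a pre-period of length 1 it cycles with period 6.
For k ≥ 1, t[k] depends only on (k - 1) mod 6. (43 - 1) mod 6 = 0, so t[43] = t[1] = 12.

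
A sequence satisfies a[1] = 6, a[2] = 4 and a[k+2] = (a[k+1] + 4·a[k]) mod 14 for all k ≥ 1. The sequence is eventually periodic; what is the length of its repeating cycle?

a[1] = 6, a[2] = 4, a[3] = 0, a[4] = 2, a[5] = 2, a[6] = 10, a[7] = 4, a[8] = 2, a[9] = 4, a[10] = 12, a[11] = 0, a[12] = 6, a[13] = 6, a[14] = 2, a[15] = 12, a[16] = 6, a[17] = 12, a[18] = 8, a[19] = 0, a[20] = 4, a[21] = 4, a[22] = 6, a[23] = 8, a[24] = 4, a[25] = 8, a[26] = 10, a[27] = 0, a[28] = 12, a[29] = 12, a[30] = 4, a[31] = 10, a[32] = 12, a[33] = 10, a[34] = 2, a[35] = 0, a[36] = 8, a[37] = 8, a[38] = 12, a[39] = 2, a[40] = 8, a[41] = 2, a[42] = 6, a[43] = 0, a[44] = 10, a[45] = 10, a[46] = 8, a[47] = 6, a[48] = 10, a[49] = 6, a[50] = 4.
Since (a[49], a[50]) = (a[1], a[2]) = (6, 4) (two consecutive terms determine the rest), the sequence is periodic with period 48.

48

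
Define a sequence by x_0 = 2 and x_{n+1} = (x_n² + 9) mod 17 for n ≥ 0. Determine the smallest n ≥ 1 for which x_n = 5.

Listing terms: x_0 = 2; x_1 = 13; x_2 = 8; x_3 = 5; x_4 = 0; x_5 = 9; x_6 = 5.
Since x_6 = x_3 = 5, the sequence is eventually periodic: after a pre-period of length 3 it cycles with period 3.
The value 5 first appears (with n ≥ 1) at x_3.

3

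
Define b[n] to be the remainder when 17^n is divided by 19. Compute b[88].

Listing terms: b[0] = 1; b[1] = 17; b[2] = 4; b[3] = 11; b[4] = 16; b[5] = 6; b[6] = 7; b[7] = 5; b[8] = 9; b[9] = 1.
Since b[9] = b[0] = 1, the sequence is periodic with period 9.
So b[88] = b[0 + ((88-0) mod 9)] = b[7] = 5.

5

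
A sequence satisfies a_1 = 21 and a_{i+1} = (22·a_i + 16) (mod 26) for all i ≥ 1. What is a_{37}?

Listing terms: a_1 = 21,  a_2 = 10,  a_3 = 2,  a_4 = 8,  a_5 = 10.
Since a_5 = a_2 = 10, the sequence is eventually periodic: after a pre-period of length 1 it cycles with period 3.
For i ≥ 2, a_i depends only on (i - 2) mod 3. (37 - 2) mod 3 = 2, so a_{37} = a_4 = 8.

8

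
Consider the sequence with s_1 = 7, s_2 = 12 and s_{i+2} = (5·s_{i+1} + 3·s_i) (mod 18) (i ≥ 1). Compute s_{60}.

9

Computing terms: s_1 = 7,  s_2 = 12,  s_3 = 9,  s_4 = 9,  s_5 = 0,  s_6 = 9,  s_7 = 9.
Since (s_6, s_7) = (s_3, s_4) = (9, 9) (two consecutive terms determine the rest), the sequence is eventually periodic: after a pre-period of length 2 it cycles with period 3.
For i ≥ 3, s_i depends only on (i - 3) mod 3. (60 - 3) mod 3 = 0, so s_{60} = s_3 = 9.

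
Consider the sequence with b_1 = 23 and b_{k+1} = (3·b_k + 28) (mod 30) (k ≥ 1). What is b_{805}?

b_1 = 23; b_2 = 7; b_3 = 19; b_4 = 25; b_5 = 13; b_6 = 7.
Since b_6 = b_2 = 7, the sequence is eventually periodic: after a pre-period of length 1 it cycles with period 4.
For k ≥ 2, b_k depends only on (k - 2) mod 4. (805 - 2) mod 4 = 3, so b_{805} = b_5 = 13.

13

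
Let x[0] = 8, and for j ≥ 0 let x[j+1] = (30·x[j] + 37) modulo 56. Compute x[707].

31

We have x[0] = 8; x[1] = 53; x[2] = 3; x[3] = 15; x[4] = 39; x[5] = 31; x[6] = 15.
Since x[6] = x[3] = 15, the sequence is eventually periodic: after a pre-period of length 3 it cycles with period 3.
For j ≥ 3, x[j] depends only on (j - 3) mod 3. (707 - 3) mod 3 = 2, so x[707] = x[5] = 31.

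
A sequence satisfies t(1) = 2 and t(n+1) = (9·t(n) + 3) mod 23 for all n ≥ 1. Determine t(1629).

2

We have t(1) = 2, t(2) = 21, t(3) = 8, t(4) = 6, t(5) = 11, t(6) = 10, t(7) = 1, t(8) = 12, t(9) = 19, t(10) = 13, t(11) = 5, t(12) = 2.
Since t(12) = t(1) = 2, the sequence is periodic with period 11.
(1629 - 1) mod 11 = 0, so t(1629) = t(1) = 2.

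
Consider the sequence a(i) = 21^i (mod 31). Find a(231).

29

a(0) = 1, a(1) = 21, a(2) = 7, a(3) = 23, a(4) = 18, a(5) = 6, a(6) = 2, a(7) = 11, a(8) = 14, a(9) = 15, a(10) = 5, a(11) = 12, a(12) = 4, a(13) = 22, a(14) = 28, a(15) = 30, a(16) = 10, a(17) = 24, a(18) = 8, a(19) = 13, a(20) = 25, a(21) = 29, a(22) = 20, a(23) = 17, a(24) = 16, a(25) = 26, a(26) = 19, a(27) = 27, a(28) = 9, a(29) = 3, a(30) = 1.
The sequence repeats with period 30.
So a(231) = a(0 + ((231-0) mod 30)) = a(21) = 29.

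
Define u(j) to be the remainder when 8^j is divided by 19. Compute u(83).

12

Computing terms: u(0) = 1,  u(1) = 8,  u(2) = 7,  u(3) = 18,  u(4) = 11,  u(5) = 12,  u(6) = 1.
Since u(6) = u(0) = 1, the sequence is periodic with period 6.
(83 - 0) mod 6 = 5, so u(83) = u(5) = 12.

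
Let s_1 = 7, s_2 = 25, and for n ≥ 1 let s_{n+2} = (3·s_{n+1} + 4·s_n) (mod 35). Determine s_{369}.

26

Computing terms: s_1 = 7,  s_2 = 25,  s_3 = 33,  s_4 = 24,  s_5 = 29,  s_6 = 8,  s_7 = 0,  s_8 = 32,  s_9 = 26,  s_{10} = 31,  s_{11} = 22,  s_{12} = 15,  s_{13} = 28,  s_{14} = 4,  s_{15} = 19,  s_{16} = 3,  s_{17} = 15,  s_{18} = 22,  s_{19} = 21,  s_{20} = 11,  s_{21} = 12,  s_{22} = 10,  s_{23} = 8,  s_{24} = 29,  s_{25} = 14,  s_{26} = 18,  s_{27} = 5,  s_{28} = 17,  s_{29} = 1,  s_{30} = 1,  s_{31} = 7,  s_{32} = 25.
Since (s_{31}, s_{32}) = (s_1, s_2) = (7, 25) (two consecutive terms determine the rest), the sequence is periodic with period 30.
So s_{369} = s_{1 + ((369-1) mod 30)} = s_9 = 26.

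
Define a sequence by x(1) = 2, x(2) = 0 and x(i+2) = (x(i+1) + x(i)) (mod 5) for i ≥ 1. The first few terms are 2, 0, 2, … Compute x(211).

x(1) = 2, x(2) = 0, x(3) = 2, x(4) = 2, x(5) = 4, x(6) = 1, x(7) = 0, x(8) = 1, x(9) = 1, x(10) = 2, x(11) = 3, x(12) = 0, x(13) = 3, x(14) = 3, x(15) = 1, x(16) = 4, x(17) = 0, x(18) = 4, x(19) = 4, x(20) = 3, x(21) = 2, x(22) = 0.
Since (x(21), x(22)) = (x(1), x(2)) = (2, 0) (two consecutive terms determine the rest), the sequence is periodic with period 20.
So x(211) = x(1 + ((211-1) mod 20)) = x(11) = 3.

3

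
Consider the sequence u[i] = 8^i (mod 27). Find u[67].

8

Listing terms: u[0] = 1; u[1] = 8; u[2] = 10; u[3] = 26; u[4] = 19; u[5] = 17; u[6] = 1.
Since u[6] = u[0] = 1, the sequence is periodic with period 6.
So u[67] = u[0 + ((67-0) mod 6)] = u[1] = 8.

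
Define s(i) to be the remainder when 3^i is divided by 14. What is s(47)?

We have s(1) = 3; s(2) = 9; s(3) = 13; s(4) = 11; s(5) = 5; s(6) = 1; s(7) = 3.
Since s(7) = s(1) = 3, the sequence is periodic with period 6.
(47 - 1) mod 6 = 4, so s(47) = s(5) = 5.

5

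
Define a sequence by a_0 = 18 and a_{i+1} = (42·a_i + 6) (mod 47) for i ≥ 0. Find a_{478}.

35

We have a_0 = 18, a_1 = 10, a_2 = 3, a_3 = 38, a_4 = 4, a_5 = 33, a_6 = 29, a_7 = 2, a_8 = 43, a_9 = 26, a_{10} = 17, a_{11} = 15, a_{12} = 25, a_{13} = 22, a_{14} = 37, a_{15} = 9, a_{16} = 8, a_{17} = 13, a_{18} = 35, a_{19} = 19, a_{20} = 5, a_{21} = 28, a_{22} = 7, a_{23} = 18.
The sequence repeats with period 23.
(478 - 0) mod 23 = 18, so a_{478} = a_{18} = 35.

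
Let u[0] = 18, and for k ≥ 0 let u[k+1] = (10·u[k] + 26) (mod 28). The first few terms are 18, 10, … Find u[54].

18

u[0] = 18; u[1] = 10; u[2] = 14; u[3] = 26; u[4] = 6; u[5] = 2; u[6] = 18.
The sequence repeats with period 6.
So u[54] = u[0 + ((54-0) mod 6)] = u[0] = 18.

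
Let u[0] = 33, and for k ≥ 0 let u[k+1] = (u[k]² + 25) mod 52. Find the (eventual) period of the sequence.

6

Listing terms: u[0] = 33, u[1] = 22, u[2] = 41, u[3] = 42, u[4] = 21, u[5] = 50, u[6] = 29, u[7] = 34, u[8] = 37, u[9] = 42.
Since u[9] = u[3] = 42, the sequence is eventually periodic: after a pre-period of length 3 it cycles with period 6.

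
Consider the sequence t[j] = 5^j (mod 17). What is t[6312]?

We have t[1] = 5; t[2] = 8; t[3] = 6; t[4] = 13; t[5] = 14; t[6] = 2; t[7] = 10; t[8] = 16; t[9] = 12; t[10] = 9; t[11] = 11; t[12] = 4; t[13] = 3; t[14] = 15; t[15] = 7; t[16] = 1; t[17] = 5.
Since t[17] = t[1] = 5, the sequence is periodic with period 16.
(6312 - 1) mod 16 = 7, so t[6312] = t[8] = 16.

16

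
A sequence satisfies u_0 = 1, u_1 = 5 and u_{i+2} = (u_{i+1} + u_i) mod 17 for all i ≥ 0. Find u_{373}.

0

Computing terms: u_0 = 1, u_1 = 5, u_2 = 6, u_3 = 11, u_4 = 0, u_5 = 11, u_6 = 11, u_7 = 5, u_8 = 16, u_9 = 4, u_{10} = 3, u_{11} = 7, u_{12} = 10, u_{13} = 0, u_{14} = 10, u_{15} = 10, u_{16} = 3, u_{17} = 13, u_{18} = 16, u_{19} = 12, u_{20} = 11, u_{21} = 6, u_{22} = 0, u_{23} = 6, u_{24} = 6, u_{25} = 12, u_{26} = 1, u_{27} = 13, u_{28} = 14, u_{29} = 10, u_{30} = 7, u_{31} = 0, u_{32} = 7, u_{33} = 7, u_{34} = 14, u_{35} = 4, u_{36} = 1, u_{37} = 5.
Since (u_{36}, u_{37}) = (u_0, u_1) = (1, 5) (two consecutive terms determine the rest), the sequence is periodic with period 36.
So u_{373} = u_{0 + ((373-0) mod 36)} = u_{13} = 0.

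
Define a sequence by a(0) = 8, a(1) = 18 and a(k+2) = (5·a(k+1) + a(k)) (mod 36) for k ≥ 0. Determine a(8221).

We have a(0) = 8,  a(1) = 18,  a(2) = 26,  a(3) = 4,  a(4) = 10,  a(5) = 18,  a(6) = 28,  a(7) = 14,  a(8) = 26,  a(9) = 0,  a(10) = 26,  a(11) = 22,  a(12) = 28,  a(13) = 18,  a(14) = 10,  a(15) = 32,  a(16) = 26,  a(17) = 18,  a(18) = 8,  a(19) = 22,  a(20) = 10,  a(21) = 0,  a(22) = 10,  a(23) = 14,  a(24) = 8,  a(25) = 18.
The sequence repeats with period 24.
(8221 - 0) mod 24 = 13, so a(8221) = a(13) = 18.

18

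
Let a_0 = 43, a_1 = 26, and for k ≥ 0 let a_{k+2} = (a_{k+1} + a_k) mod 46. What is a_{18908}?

a_0 = 43, a_1 = 26, a_2 = 23, a_3 = 3, a_4 = 26, a_5 = 29, a_6 = 9, a_7 = 38, a_8 = 1, a_9 = 39, a_{10} = 40, a_{11} = 33, a_{12} = 27, a_{13} = 14, a_{14} = 41, a_{15} = 9, a_{16} = 4, a_{17} = 13, a_{18} = 17, a_{19} = 30, a_{20} = 1, a_{21} = 31, a_{22} = 32, a_{23} = 17, a_{24} = 3, a_{25} = 20, a_{26} = 23, a_{27} = 43, a_{28} = 20, a_{29} = 17, a_{30} = 37, a_{31} = 8, a_{32} = 45, a_{33} = 7, a_{34} = 6, a_{35} = 13, a_{36} = 19, a_{37} = 32, a_{38} = 5, a_{39} = 37, a_{40} = 42, a_{41} = 33, a_{42} = 29, a_{43} = 16, a_{44} = 45, a_{45} = 15, a_{46} = 14, a_{47} = 29, a_{48} = 43, a_{49} = 26.
The sequence repeats with period 48.
So a_{18908} = a_{0 + ((18908-0) mod 48)} = a_{44} = 45.

45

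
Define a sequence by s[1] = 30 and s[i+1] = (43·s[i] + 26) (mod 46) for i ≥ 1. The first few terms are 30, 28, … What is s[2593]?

We have s[1] = 30; s[2] = 28; s[3] = 34; s[4] = 16; s[5] = 24; s[6] = 0; s[7] = 26; s[8] = 40; s[9] = 44; s[10] = 32; s[11] = 22; s[12] = 6; s[13] = 8; s[14] = 2; s[15] = 20; s[16] = 12; s[17] = 36; s[18] = 10; s[19] = 42; s[20] = 38; s[21] = 4; s[22] = 14; s[23] = 30.
Since s[23] = s[1] = 30, the sequence is periodic with period 22.
(2593 - 1) mod 22 = 18, so s[2593] = s[19] = 42.

42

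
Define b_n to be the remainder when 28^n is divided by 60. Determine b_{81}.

b_0 = 1,  b_1 = 28,  b_2 = 4,  b_3 = 52,  b_4 = 16,  b_5 = 28.
Since b_5 = b_1 = 28, the sequence is eventually periodic: after a pre-period of length 1 it cycles with period 4.
For n ≥ 1, b_n depends only on (n - 1) mod 4. (81 - 1) mod 4 = 0, so b_{81} = b_1 = 28.

28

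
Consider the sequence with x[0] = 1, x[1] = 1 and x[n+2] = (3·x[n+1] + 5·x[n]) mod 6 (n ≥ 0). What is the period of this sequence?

We have x[0] = 1,  x[1] = 1,  x[2] = 2,  x[3] = 5,  x[4] = 1,  x[5] = 4,  x[6] = 5,  x[7] = 5,  x[8] = 4,  x[9] = 1,  x[10] = 5,  x[11] = 2,  x[12] = 1,  x[13] = 1.
Since (x[12], x[13]) = (x[0], x[1]) = (1, 1) (two consecutive terms determine the rest), the sequence is periodic with period 12.

12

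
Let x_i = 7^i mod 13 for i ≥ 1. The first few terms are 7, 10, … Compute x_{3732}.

We have x_1 = 7, x_2 = 10, x_3 = 5, x_4 = 9, x_5 = 11, x_6 = 12, x_7 = 6, x_8 = 3, x_9 = 8, x_{10} = 4, x_{11} = 2, x_{12} = 1, x_{13} = 7.
The sequence repeats with period 12.
So x_{3732} = x_{1 + ((3732-1) mod 12)} = x_{12} = 1.

1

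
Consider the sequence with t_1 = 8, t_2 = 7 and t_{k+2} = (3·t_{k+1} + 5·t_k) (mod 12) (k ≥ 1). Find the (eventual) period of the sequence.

Listing terms: t_1 = 8,  t_2 = 7,  t_3 = 1,  t_4 = 2,  t_5 = 11,  t_6 = 7,  t_7 = 4,  t_8 = 11,  t_9 = 5,  t_{10} = 10,  t_{11} = 7,  t_{12} = 11,  t_{13} = 8,  t_{14} = 7.
Since (t_{13}, t_{14}) = (t_1, t_2) = (8, 7) (two consecutive terms determine the rest), the sequence is periodic with period 12.

12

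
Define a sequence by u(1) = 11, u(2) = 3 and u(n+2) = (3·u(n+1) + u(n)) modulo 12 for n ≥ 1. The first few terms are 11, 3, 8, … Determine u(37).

We have u(1) = 11; u(2) = 3; u(3) = 8; u(4) = 3; u(5) = 5; u(6) = 6; u(7) = 11; u(8) = 3.
Since (u(7), u(8)) = (u(1), u(2)) = (11, 3) (two consecutive terms determine the rest), the sequence is periodic with period 6.
So u(37) = u(1 + ((37-1) mod 6)) = u(1) = 11.

11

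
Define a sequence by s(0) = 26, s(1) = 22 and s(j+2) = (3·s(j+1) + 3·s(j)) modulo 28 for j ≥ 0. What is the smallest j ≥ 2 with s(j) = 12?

8

We have s(0) = 26, s(1) = 22, s(2) = 4, s(3) = 22, s(4) = 22, s(5) = 20, s(6) = 14, s(7) = 18, s(8) = 12, s(9) = 6, s(10) = 26, s(11) = 12, s(12) = 2, s(13) = 14, s(14) = 20, s(15) = 18, s(16) = 2, s(17) = 4, s(18) = 18, s(19) = 10, s(20) = 0, s(21) = 2, s(22) = 6, s(23) = 24, s(24) = 6, s(25) = 6, s(26) = 8, s(27) = 14, s(28) = 10, s(29) = 16, s(30) = 22, s(31) = 2, s(32) = 16, s(33) = 26, s(34) = 14, s(35) = 8, s(36) = 10, s(37) = 26, s(38) = 24, s(39) = 10, s(40) = 18, s(41) = 0, s(42) = 26, s(43) = 22.
The sequence repeats with period 42.
The value 12 first appears (with j ≥ 2) at s(8).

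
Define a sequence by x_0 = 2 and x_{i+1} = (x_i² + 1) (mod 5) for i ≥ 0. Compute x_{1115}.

Computing terms: x_0 = 2; x_1 = 0; x_2 = 1; x_3 = 2.
Since x_3 = x_0 = 2, the sequence is periodic with period 3.
So x_{1115} = x_{0 + ((1115-0) mod 3)} = x_2 = 1.

1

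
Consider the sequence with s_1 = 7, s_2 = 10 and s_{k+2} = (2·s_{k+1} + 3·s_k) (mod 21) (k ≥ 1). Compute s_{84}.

Computing terms: s_1 = 7, s_2 = 10, s_3 = 20, s_4 = 7, s_5 = 11, s_6 = 1, s_7 = 14, s_8 = 10, s_9 = 20.
Since (s_8, s_9) = (s_2, s_3) = (10, 20) (two consecutive terms determine the rest), the sequence is eventually periodic: after a pre-period of length 1 it cycles with period 6.
For k ≥ 2, s_k depends only on (k - 2) mod 6. (84 - 2) mod 6 = 4, so s_{84} = s_6 = 1.

1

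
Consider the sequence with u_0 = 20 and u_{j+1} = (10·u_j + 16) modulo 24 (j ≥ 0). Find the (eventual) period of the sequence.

We have u_0 = 20,  u_1 = 0,  u_2 = 16,  u_3 = 8,  u_4 = 0.
Since u_4 = u_1 = 0, the sequence is eventually periodic: after a pre-period of length 1 it cycles with period 3.

3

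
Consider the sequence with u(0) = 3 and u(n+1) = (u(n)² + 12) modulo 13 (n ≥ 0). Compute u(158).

u(0) = 3,  u(1) = 8,  u(2) = 11,  u(3) = 3.
The sequence repeats with period 3.
(158 - 0) mod 3 = 2, so u(158) = u(2) = 11.

11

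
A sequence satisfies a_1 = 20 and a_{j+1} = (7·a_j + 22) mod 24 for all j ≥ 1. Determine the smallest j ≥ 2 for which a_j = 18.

2

Listing terms: a_1 = 20, a_2 = 18, a_3 = 4, a_4 = 2, a_5 = 12, a_6 = 10, a_7 = 20.
Since a_7 = a_1 = 20, the sequence is periodic with period 6.
The value 18 first appears (with j ≥ 2) at a_2.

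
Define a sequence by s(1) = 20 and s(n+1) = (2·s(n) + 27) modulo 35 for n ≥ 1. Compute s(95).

11

s(1) = 20, s(2) = 32, s(3) = 21, s(4) = 34, s(5) = 25, s(6) = 7, s(7) = 6, s(8) = 4, s(9) = 0, s(10) = 27, s(11) = 11, s(12) = 14, s(13) = 20.
The sequence repeats with period 12.
So s(95) = s(1 + ((95-1) mod 12)) = s(11) = 11.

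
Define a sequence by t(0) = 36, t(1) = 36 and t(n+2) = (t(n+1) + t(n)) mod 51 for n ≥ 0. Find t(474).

We have t(0) = 36, t(1) = 36, t(2) = 21, t(3) = 6, t(4) = 27, t(5) = 33, t(6) = 9, t(7) = 42, t(8) = 0, t(9) = 42, t(10) = 42, t(11) = 33, t(12) = 24, t(13) = 6, t(14) = 30, t(15) = 36, t(16) = 15, t(17) = 0, t(18) = 15, t(19) = 15, t(20) = 30, t(21) = 45, t(22) = 24, t(23) = 18, t(24) = 42, t(25) = 9, t(26) = 0, t(27) = 9, t(28) = 9, t(29) = 18, t(30) = 27, t(31) = 45, t(32) = 21, t(33) = 15, t(34) = 36, t(35) = 0, t(36) = 36, t(37) = 36.
The sequence repeats with period 36.
So t(474) = t(0 + ((474-0) mod 36)) = t(6) = 9.

9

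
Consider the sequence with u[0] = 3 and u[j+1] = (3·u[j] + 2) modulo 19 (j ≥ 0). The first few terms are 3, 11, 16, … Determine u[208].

6

u[0] = 3, u[1] = 11, u[2] = 16, u[3] = 12, u[4] = 0, u[5] = 2, u[6] = 8, u[7] = 7, u[8] = 4, u[9] = 14, u[10] = 6, u[11] = 1, u[12] = 5, u[13] = 17, u[14] = 15, u[15] = 9, u[16] = 10, u[17] = 13, u[18] = 3.
The sequence repeats with period 18.
So u[208] = u[0 + ((208-0) mod 18)] = u[10] = 6.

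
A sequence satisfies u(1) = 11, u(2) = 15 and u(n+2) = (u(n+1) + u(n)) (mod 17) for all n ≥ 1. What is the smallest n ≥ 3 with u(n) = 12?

We have u(1) = 11, u(2) = 15, u(3) = 9, u(4) = 7, u(5) = 16, u(6) = 6, u(7) = 5, u(8) = 11, u(9) = 16, u(10) = 10, u(11) = 9, u(12) = 2, u(13) = 11, u(14) = 13, u(15) = 7, u(16) = 3, u(17) = 10, u(18) = 13, u(19) = 6, u(20) = 2, u(21) = 8, u(22) = 10, u(23) = 1, u(24) = 11, u(25) = 12, u(26) = 6, u(27) = 1, u(28) = 7, u(29) = 8, u(30) = 15, u(31) = 6, u(32) = 4, u(33) = 10, u(34) = 14, u(35) = 7, u(36) = 4, u(37) = 11, u(38) = 15.
Since (u(37), u(38)) = (u(1), u(2)) = (11, 15) (two consecutive terms determine the rest), the sequence is periodic with period 36.
The value 12 first appears (with n ≥ 3) at u(25).

25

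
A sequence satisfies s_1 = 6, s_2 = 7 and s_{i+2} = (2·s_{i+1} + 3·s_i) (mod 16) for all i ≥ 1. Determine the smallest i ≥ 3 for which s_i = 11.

s_1 = 6,  s_2 = 7,  s_3 = 0,  s_4 = 5,  s_5 = 10,  s_6 = 3,  s_7 = 4,  s_8 = 1,  s_9 = 14,  s_{10} = 15,  s_{11} = 8,  s_{12} = 13,  s_{13} = 2,  s_{14} = 11,  s_{15} = 12,  s_{16} = 9,  s_{17} = 6,  s_{18} = 7.
Since (s_{17}, s_{18}) = (s_1, s_2) = (6, 7) (two consecutive terms determine the rest), the sequence is periodic with period 16.
The value 11 first appears (with i ≥ 3) at s_{14}.

14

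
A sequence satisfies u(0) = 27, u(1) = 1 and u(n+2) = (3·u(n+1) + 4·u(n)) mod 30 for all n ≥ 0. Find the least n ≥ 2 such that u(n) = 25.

9

We have u(0) = 27,  u(1) = 1,  u(2) = 21,  u(3) = 7,  u(4) = 15,  u(5) = 13,  u(6) = 9,  u(7) = 19,  u(8) = 3,  u(9) = 25,  u(10) = 27,  u(11) = 1.
The sequence repeats with period 10.
The value 25 first appears (with n ≥ 2) at u(9).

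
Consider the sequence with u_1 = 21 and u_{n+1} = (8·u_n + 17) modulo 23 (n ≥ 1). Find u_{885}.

We have u_1 = 21,  u_2 = 1,  u_3 = 2,  u_4 = 10,  u_5 = 5,  u_6 = 11,  u_7 = 13,  u_8 = 6,  u_9 = 19,  u_{10} = 8,  u_{11} = 12,  u_{12} = 21.
The sequence repeats with period 11.
(885 - 1) mod 11 = 4, so u_{885} = u_5 = 5.

5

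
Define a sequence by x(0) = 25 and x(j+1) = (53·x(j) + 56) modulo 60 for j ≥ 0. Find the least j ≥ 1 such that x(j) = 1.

1

Listing terms: x(0) = 25,  x(1) = 1,  x(2) = 49,  x(3) = 13,  x(4) = 25.
Since x(4) = x(0) = 25, the sequence is periodic with period 4.
The value 1 first appears (with j ≥ 1) at x(1).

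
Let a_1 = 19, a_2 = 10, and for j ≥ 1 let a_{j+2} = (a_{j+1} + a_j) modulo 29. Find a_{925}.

Computing terms: a_1 = 19, a_2 = 10, a_3 = 0, a_4 = 10, a_5 = 10, a_6 = 20, a_7 = 1, a_8 = 21, a_9 = 22, a_{10} = 14, a_{11} = 7, a_{12} = 21, a_{13} = 28, a_{14} = 20, a_{15} = 19, a_{16} = 10.
The sequence repeats with period 14.
(925 - 1) mod 14 = 0, so a_{925} = a_1 = 19.

19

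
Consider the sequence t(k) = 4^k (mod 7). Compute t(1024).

4

Computing terms: t(0) = 1,  t(1) = 4,  t(2) = 2,  t(3) = 1.
Since t(3) = t(0) = 1, the sequence is periodic with period 3.
So t(1024) = t(0 + ((1024-0) mod 3)) = t(1) = 4.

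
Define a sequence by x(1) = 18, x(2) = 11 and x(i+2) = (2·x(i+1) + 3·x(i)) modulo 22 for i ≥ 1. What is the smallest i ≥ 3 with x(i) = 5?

8

We have x(1) = 18,  x(2) = 11,  x(3) = 10,  x(4) = 9,  x(5) = 4,  x(6) = 13,  x(7) = 16,  x(8) = 5,  x(9) = 14,  x(10) = 21,  x(11) = 18,  x(12) = 11.
Since (x(11), x(12)) = (x(1), x(2)) = (18, 11) (two consecutive terms determine the rest), the sequence is periodic with period 10.
The value 5 first appears (with i ≥ 3) at x(8).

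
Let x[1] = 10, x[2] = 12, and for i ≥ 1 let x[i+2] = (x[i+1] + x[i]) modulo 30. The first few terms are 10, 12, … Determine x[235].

Listing terms: x[1] = 10, x[2] = 12, x[3] = 22, x[4] = 4, x[5] = 26, x[6] = 0, x[7] = 26, x[8] = 26, x[9] = 22, x[10] = 18, x[11] = 10, x[12] = 28, x[13] = 8, x[14] = 6, x[15] = 14, x[16] = 20, x[17] = 4, x[18] = 24, x[19] = 28, x[20] = 22, x[21] = 20, x[22] = 12, x[23] = 2, x[24] = 14, x[25] = 16, x[26] = 0, x[27] = 16, x[28] = 16, x[29] = 2, x[30] = 18, x[31] = 20, x[32] = 8, x[33] = 28, x[34] = 6, x[35] = 4, x[36] = 10, x[37] = 14, x[38] = 24, x[39] = 8, x[40] = 2, x[41] = 10, x[42] = 12.
Since (x[41], x[42]) = (x[1], x[2]) = (10, 12) (two consecutive terms determine the rest), the sequence is periodic with period 40.
So x[235] = x[1 + ((235-1) mod 40)] = x[35] = 4.

4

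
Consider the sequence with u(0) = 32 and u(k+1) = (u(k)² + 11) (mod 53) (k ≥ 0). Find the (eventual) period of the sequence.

5

u(0) = 32, u(1) = 28, u(2) = 0, u(3) = 11, u(4) = 26, u(5) = 51, u(6) = 15, u(7) = 24, u(8) = 4, u(9) = 27, u(10) = 51.
Since u(10) = u(5) = 51, the sequence is eventually periodic: after a pre-period of length 5 it cycles with period 5.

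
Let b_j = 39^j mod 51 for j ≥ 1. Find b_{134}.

36

b_1 = 39,  b_2 = 42,  b_3 = 6,  b_4 = 30,  b_5 = 48,  b_6 = 36,  b_7 = 27,  b_8 = 33,  b_9 = 12,  b_{10} = 9,  b_{11} = 45,  b_{12} = 21,  b_{13} = 3,  b_{14} = 15,  b_{15} = 24,  b_{16} = 18,  b_{17} = 39.
Since b_{17} = b_1 = 39, the sequence is periodic with period 16.
So b_{134} = b_{1 + ((134-1) mod 16)} = b_6 = 36.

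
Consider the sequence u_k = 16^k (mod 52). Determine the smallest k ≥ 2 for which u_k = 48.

Computing terms: u_1 = 16, u_2 = 48, u_3 = 40, u_4 = 16.
The sequence repeats with period 3.
The value 48 first appears (with k ≥ 2) at u_2.

2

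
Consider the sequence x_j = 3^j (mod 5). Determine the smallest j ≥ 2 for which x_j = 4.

Listing terms: x_1 = 3,  x_2 = 4,  x_3 = 2,  x_4 = 1,  x_5 = 3.
Since x_5 = x_1 = 3, the sequence is periodic with period 4.
The value 4 first appears (with j ≥ 2) at x_2.

2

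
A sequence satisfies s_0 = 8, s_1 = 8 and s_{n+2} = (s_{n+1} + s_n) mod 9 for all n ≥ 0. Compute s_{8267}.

0

s_0 = 8, s_1 = 8, s_2 = 7, s_3 = 6, s_4 = 4, s_5 = 1, s_6 = 5, s_7 = 6, s_8 = 2, s_9 = 8, s_{10} = 1, s_{11} = 0, s_{12} = 1, s_{13} = 1, s_{14} = 2, s_{15} = 3, s_{16} = 5, s_{17} = 8, s_{18} = 4, s_{19} = 3, s_{20} = 7, s_{21} = 1, s_{22} = 8, s_{23} = 0, s_{24} = 8, s_{25} = 8.
Since (s_{24}, s_{25}) = (s_0, s_1) = (8, 8) (two consecutive terms determine the rest), the sequence is periodic with period 24.
So s_{8267} = s_{0 + ((8267-0) mod 24)} = s_{11} = 0.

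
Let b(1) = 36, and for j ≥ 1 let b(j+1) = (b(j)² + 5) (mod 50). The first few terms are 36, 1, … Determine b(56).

41

We have b(1) = 36,  b(2) = 1,  b(3) = 6,  b(4) = 41,  b(5) = 36.
The sequence repeats with period 4.
(56 - 1) mod 4 = 3, so b(56) = b(4) = 41.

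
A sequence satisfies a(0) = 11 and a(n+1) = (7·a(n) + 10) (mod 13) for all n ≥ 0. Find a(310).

Computing terms: a(0) = 11,  a(1) = 9,  a(2) = 8,  a(3) = 1,  a(4) = 4,  a(5) = 12,  a(6) = 3,  a(7) = 5,  a(8) = 6,  a(9) = 0,  a(10) = 10,  a(11) = 2,  a(12) = 11.
Since a(12) = a(0) = 11, the sequence is periodic with period 12.
So a(310) = a(0 + ((310-0) mod 12)) = a(10) = 10.

10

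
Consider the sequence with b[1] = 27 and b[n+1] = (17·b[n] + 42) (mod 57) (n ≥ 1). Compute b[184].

24

We have b[1] = 27; b[2] = 45; b[3] = 9; b[4] = 24; b[5] = 51; b[6] = 54; b[7] = 48; b[8] = 3; b[9] = 36; b[10] = 27.
The sequence repeats with period 9.
So b[184] = b[1 + ((184-1) mod 9)] = b[4] = 24.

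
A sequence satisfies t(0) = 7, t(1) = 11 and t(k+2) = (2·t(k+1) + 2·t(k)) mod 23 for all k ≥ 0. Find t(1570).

4

Listing terms: t(0) = 7,  t(1) = 11,  t(2) = 13,  t(3) = 2,  t(4) = 7,  t(5) = 18,  t(6) = 4,  t(7) = 21,  t(8) = 4,  t(9) = 4,  t(10) = 16,  t(11) = 17,  t(12) = 20,  t(13) = 5,  t(14) = 4,  t(15) = 18,  t(16) = 21,  t(17) = 9,  t(18) = 14,  t(19) = 0,  t(20) = 5,  t(21) = 10,  t(22) = 7,  t(23) = 11.
Since (t(22), t(23)) = (t(0), t(1)) = (7, 11) (two consecutive terms determine the rest), the sequence is periodic with period 22.
(1570 - 0) mod 22 = 8, so t(1570) = t(8) = 4.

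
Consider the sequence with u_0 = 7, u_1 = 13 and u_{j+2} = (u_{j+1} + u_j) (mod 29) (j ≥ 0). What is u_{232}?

Computing terms: u_0 = 7,  u_1 = 13,  u_2 = 20,  u_3 = 4,  u_4 = 24,  u_5 = 28,  u_6 = 23,  u_7 = 22,  u_8 = 16,  u_9 = 9,  u_{10} = 25,  u_{11} = 5,  u_{12} = 1,  u_{13} = 6,  u_{14} = 7,  u_{15} = 13.
Since (u_{14}, u_{15}) = (u_0, u_1) = (7, 13) (two consecutive terms determine the rest), the sequence is periodic with period 14.
(232 - 0) mod 14 = 8, so u_{232} = u_8 = 16.

16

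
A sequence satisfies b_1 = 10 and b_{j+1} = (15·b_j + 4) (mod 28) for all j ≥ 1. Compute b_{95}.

22

Computing terms: b_1 = 10; b_2 = 14; b_3 = 18; b_4 = 22; b_5 = 26; b_6 = 2; b_7 = 6; b_8 = 10.
The sequence repeats with period 7.
(95 - 1) mod 7 = 3, so b_{95} = b_4 = 22.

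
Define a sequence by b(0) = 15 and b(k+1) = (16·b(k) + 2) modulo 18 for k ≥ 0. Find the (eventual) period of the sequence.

Listing terms: b(0) = 15,  b(1) = 8,  b(2) = 4,  b(3) = 12,  b(4) = 14,  b(5) = 10,  b(6) = 0,  b(7) = 2,  b(8) = 16,  b(9) = 6,  b(10) = 8.
Since b(10) = b(1) = 8, the sequence is eventually periodic: after a pre-period of length 1 it cycles with period 9.

9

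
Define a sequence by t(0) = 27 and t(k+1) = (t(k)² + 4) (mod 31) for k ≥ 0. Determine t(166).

9

Computing terms: t(0) = 27,  t(1) = 20,  t(2) = 1,  t(3) = 5,  t(4) = 29,  t(5) = 8,  t(6) = 6,  t(7) = 9,  t(8) = 23,  t(9) = 6.
Since t(9) = t(6) = 6, the sequence is eventually periodic: after a pre-period of length 6 it cycles with period 3.
For k ≥ 6, t(k) depends only on (k - 6) mod 3. (166 - 6) mod 3 = 1, so t(166) = t(7) = 9.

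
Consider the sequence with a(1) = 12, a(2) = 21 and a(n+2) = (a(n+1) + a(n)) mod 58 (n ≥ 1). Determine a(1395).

a(1) = 12, a(2) = 21, a(3) = 33, a(4) = 54, a(5) = 29, a(6) = 25, a(7) = 54, a(8) = 21, a(9) = 17, a(10) = 38, a(11) = 55, a(12) = 35, a(13) = 32, a(14) = 9, a(15) = 41, a(16) = 50, a(17) = 33, a(18) = 25, a(19) = 0, a(20) = 25, a(21) = 25, a(22) = 50, a(23) = 17, a(24) = 9, a(25) = 26, a(26) = 35, a(27) = 3, a(28) = 38, a(29) = 41, a(30) = 21, a(31) = 4, a(32) = 25, a(33) = 29, a(34) = 54, a(35) = 25, a(36) = 21, a(37) = 46, a(38) = 9, a(39) = 55, a(40) = 6, a(41) = 3, a(42) = 9, a(43) = 12, a(44) = 21.
The sequence repeats with period 42.
So a(1395) = a(1 + ((1395-1) mod 42)) = a(9) = 17.

17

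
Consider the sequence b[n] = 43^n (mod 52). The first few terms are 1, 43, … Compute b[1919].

b[0] = 1,  b[1] = 43,  b[2] = 29,  b[3] = 51,  b[4] = 9,  b[5] = 23,  b[6] = 1.
The sequence repeats with period 6.
(1919 - 0) mod 6 = 5, so b[1919] = b[5] = 23.

23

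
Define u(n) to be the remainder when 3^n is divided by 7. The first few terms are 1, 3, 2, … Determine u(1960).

4

Computing terms: u(0) = 1, u(1) = 3, u(2) = 2, u(3) = 6, u(4) = 4, u(5) = 5, u(6) = 1.
Since u(6) = u(0) = 1, the sequence is periodic with period 6.
(1960 - 0) mod 6 = 4, so u(1960) = u(4) = 4.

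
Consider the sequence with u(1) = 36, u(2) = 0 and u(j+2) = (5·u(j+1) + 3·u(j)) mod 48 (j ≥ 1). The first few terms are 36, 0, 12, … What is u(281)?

0

u(1) = 36, u(2) = 0, u(3) = 12, u(4) = 12, u(5) = 0, u(6) = 36, u(7) = 36, u(8) = 0.
The sequence repeats with period 6.
(281 - 1) mod 6 = 4, so u(281) = u(5) = 0.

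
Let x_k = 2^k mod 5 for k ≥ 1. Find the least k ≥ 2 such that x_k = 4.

2

x_1 = 2,  x_2 = 4,  x_3 = 3,  x_4 = 1,  x_5 = 2.
The sequence repeats with period 4.
The value 4 first appears (with k ≥ 2) at x_2.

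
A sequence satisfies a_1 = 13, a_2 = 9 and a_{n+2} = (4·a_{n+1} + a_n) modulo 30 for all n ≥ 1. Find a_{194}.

Listing terms: a_1 = 13, a_2 = 9, a_3 = 19, a_4 = 25, a_5 = 29, a_6 = 21, a_7 = 23, a_8 = 23, a_9 = 25, a_{10} = 3, a_{11} = 7, a_{12} = 1, a_{13} = 11, a_{14} = 15, a_{15} = 11, a_{16} = 29, a_{17} = 7, a_{18} = 27, a_{19} = 25, a_{20} = 7, a_{21} = 23, a_{22} = 9, a_{23} = 29, a_{24} = 5, a_{25} = 19, a_{26} = 21, a_{27} = 13, a_{28} = 13, a_{29} = 5, a_{30} = 3, a_{31} = 17, a_{32} = 11, a_{33} = 1, a_{34} = 15, a_{35} = 1, a_{36} = 19, a_{37} = 17, a_{38} = 27, a_{39} = 5, a_{40} = 17, a_{41} = 13, a_{42} = 9.
Since (a_{41}, a_{42}) = (a_1, a_2) = (13, 9) (two consecutive terms determine the rest), the sequence is periodic with period 40.
(194 - 1) mod 40 = 33, so a_{194} = a_{34} = 15.

15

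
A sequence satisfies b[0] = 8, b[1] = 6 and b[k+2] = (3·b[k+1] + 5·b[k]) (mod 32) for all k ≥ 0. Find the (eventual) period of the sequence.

We have b[0] = 8,  b[1] = 6,  b[2] = 26,  b[3] = 12,  b[4] = 6,  b[5] = 14,  b[6] = 8,  b[7] = 30,  b[8] = 2,  b[9] = 28,  b[10] = 30,  b[11] = 6,  b[12] = 8,  b[13] = 22,  b[14] = 10,  b[15] = 12,  b[16] = 22,  b[17] = 30,  b[18] = 8,  b[19] = 14,  b[20] = 18,  b[21] = 28,  b[22] = 14,  b[23] = 22,  b[24] = 8,  b[25] = 6.
The sequence repeats with period 24.

24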